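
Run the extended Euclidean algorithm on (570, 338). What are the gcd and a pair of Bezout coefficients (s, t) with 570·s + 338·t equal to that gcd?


Euclidean algorithm on (570, 338) — divide until remainder is 0:
  570 = 1 · 338 + 232
  338 = 1 · 232 + 106
  232 = 2 · 106 + 20
  106 = 5 · 20 + 6
  20 = 3 · 6 + 2
  6 = 3 · 2 + 0
gcd(570, 338) = 2.
Track Bezout coefficients alongside the remainders: start with r₀ = 570 = a·1 + b·0 (s = 1, t = 0) and r₁ = 338 = a·0 + b·1 (s = 0, t = 1); each new remainder r_{k+1} = r_{k-1} − q_k·r_k inherits s_{k+1} = s_{k-1} − q_k·s_k, t_{k+1} = t_{k-1} − q_k·t_k, so r_k = a·s_k + b·t_k at every step:
  q = 1: r = 232, s = 1 − 1·0 = 1, t = 0 − 1·1 = -1  (check: 570·1 + 338·(-1) = 232)
  q = 1: r = 106, s = 0 − 1·1 = -1, t = 1 − 1·(-1) = 2  (check: 570·(-1) + 338·2 = 106)
  q = 2: r = 20, s = 1 − 2·(-1) = 3, t = -1 − 2·2 = -5  (check: 570·3 + 338·(-5) = 20)
  q = 5: r = 6, s = -1 − 5·3 = -16, t = 2 − 5·(-5) = 27  (check: 570·(-16) + 338·27 = 6)
  q = 3: r = 2, s = 3 − 3·(-16) = 51, t = -5 − 3·27 = -86  (check: 570·51 + 338·(-86) = 2)
The row with r = 2 (the gcd) gives the Bezout coefficients s = 51, t = -86.
Result: 570 · (51) + 338 · (-86) = 2.

gcd(570, 338) = 2; s = 51, t = -86 (check: 570·51 + 338·(-86) = 2).


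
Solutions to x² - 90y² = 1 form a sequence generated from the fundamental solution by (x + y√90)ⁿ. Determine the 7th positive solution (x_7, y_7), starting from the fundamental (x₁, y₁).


Step 1: Find the fundamental solution (x₁, y₁) of x² - 90y² = 1.
  Expand √90 as a continued fraction. a₀ = ⌊√90⌋ = 9; iterate m_{k+1} = d_k·a_k − m_k, d_{k+1} = (90 − m_{k+1}²)/d_k, a_{k+1} = ⌊(a₀ + m_{k+1})/d_{k+1}⌋ (starting m₀ = 0, d₀ = 1), with convergents p_k = a_k·p_{k-1} + p_{k-2}, q_k = a_k·q_{k-1} + q_{k-2} (p₋₁ = 1, q₋₁ = 0):
  k = 0: a₀ = 9; p₀/q₀ = 9/1; p₀² − 90·q₀² = 81 − 90 = -9.
  k = 1: m = 9, d = 9, a = ⌊(9 + 9)/9⌋ = 2; p/q = (2·9 + 1)/(2·1 + 0) = 19/2; p² − 90·q² = 361 − 360 = 1.
  The first convergent with p² − 90·q² = 1 gives the fundamental solution (x₁, y₁) = (19, 2).
Step 2: Apply the recurrence (x_{n+1}, y_{n+1}) = (x₁x_n + 90y₁y_n, x₁y_n + y₁x_n) repeatedly.
  From (x_1, y_1) = (19, 2): x_2 = 19·19 + 90·2·2 = 721; y_2 = 19·2 + 2·19 = 76.
  From (x_2, y_2) = (721, 76): x_3 = 19·721 + 90·2·76 = 27379; y_3 = 19·76 + 2·721 = 2886.
  From (x_3, y_3) = (27379, 2886): x_4 = 19·27379 + 90·2·2886 = 1039681; y_4 = 19·2886 + 2·27379 = 109592.
  From (x_4, y_4) = (1039681, 109592): x_5 = 19·1039681 + 90·2·109592 = 39480499; y_5 = 19·109592 + 2·1039681 = 4161610.
  From (x_5, y_5) = (39480499, 4161610): x_6 = 19·39480499 + 90·2·4161610 = 1499219281; y_6 = 19·4161610 + 2·39480499 = 158031588.
  From (x_6, y_6) = (1499219281, 158031588): x_7 = 19·1499219281 + 90·2·158031588 = 56930852179; y_7 = 19·158031588 + 2·1499219281 = 6001038734.
Step 3: Verify x_7² - 90·y_7² = 3241121929827149048041 - 3241121929827149048040 = 1 (should be 1). ✓

(x_1, y_1) = (19, 2); (x_7, y_7) = (56930852179, 6001038734).


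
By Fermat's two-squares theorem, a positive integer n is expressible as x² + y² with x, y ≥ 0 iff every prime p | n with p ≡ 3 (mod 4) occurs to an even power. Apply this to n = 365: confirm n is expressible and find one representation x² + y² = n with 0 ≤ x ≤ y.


Step 1: Factor n = 365 = 5 · 73.
Step 2: Check the mod-4 condition on each prime factor: 5 ≡ 1 (mod 4), exponent 1; 73 ≡ 1 (mod 4), exponent 1.
All primes ≡ 3 (mod 4) appear to even exponent (or don't appear), so by the two-squares theorem n IS expressible as a sum of two squares.
Step 3: Build a representation. Here n = 5 · 73 is a product of primes ≡ 1 (mod 4). Each prime p ≡ 1 (mod 4) is itself a sum of two squares; find a² by testing p − a² for a perfect square:
  5: 5 − 1² = 4 = 2² ⇒ 5 = 1² + 2².
  73: 73 − 1² = 72, 73 − 2² = 69, 73 − 3² = 64 = 8² ⇒ 73 = 3² + 8².
  Combine using the Brahmagupta–Fibonacci identity (a² + b²)(c² + d²) = (ac − bd)² + (ad + bc)² = (ac + bd)² + (ad − bc)²:
  5 · 73 = 365: from (1² + 2²)(3² + 8²), take (1·3 − 2·8, 1·8 + 2·3) = (3 − 16, 8 + 6) = (-13, 14); dropping signs (only squares matter) gives (13, 14); check 13² + 14² = 169 + 196 = 365 ✓.
Step 4: Order so x ≤ y and verify: 13² + 14² = 169 + 196 = 365 = n. ✓

n = 365 = 13² + 14² (one valid representation with x ≤ y).


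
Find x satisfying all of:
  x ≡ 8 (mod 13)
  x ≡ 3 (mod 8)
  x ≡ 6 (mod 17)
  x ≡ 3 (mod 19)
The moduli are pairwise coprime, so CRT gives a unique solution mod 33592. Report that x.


Product of moduli M = 13 · 8 · 17 · 19 = 33592.
Merge one congruence at a time:
  Start: x ≡ 8 (mod 13).
  Combine with x ≡ 3 (mod 8); new modulus lcm = 104.
    Write x = 8 + 13·t and substitute into x ≡ 3 (mod 8): 13·t ≡ 3 − 8 = -5 (mod 8).
    Reduce coefficients mod 8: 5·t ≡ 3 (mod 8).
    The inverse of 5 mod 8 is 5 (since 5·5 = 25 = 3·8 + 1), so t ≡ 5·3 = 15 ≡ 7 (mod 8).
    Then x = 8 + 13·7 = 99, valid modulo lcm(13, 8) = 104: x ≡ 99 (mod 104).
  Combine with x ≡ 6 (mod 17); new modulus lcm = 1768.
    Write x = 99 + 104·t and substitute into x ≡ 6 (mod 17): 104·t ≡ 6 − 99 = -93 (mod 17).
    Reduce coefficients mod 17: 2·t ≡ 9 (mod 17).
    The inverse of 2 mod 17 is 9 (since 2·9 = 18 = 1·17 + 1), so t ≡ 9·9 = 81 ≡ 13 (mod 17).
    Then x = 99 + 104·13 = 1451, valid modulo lcm(104, 17) = 1768: x ≡ 1451 (mod 1768).
  Combine with x ≡ 3 (mod 19); new modulus lcm = 33592.
    Write x = 1451 + 1768·t and substitute into x ≡ 3 (mod 19): 1768·t ≡ 3 − 1451 = -1448 (mod 19).
    Reduce coefficients mod 19: 1·t ≡ 15 (mod 19).
    So t ≡ 15 (mod 19).
    Then x = 1451 + 1768·15 = 27971, valid modulo lcm(1768, 19) = 33592: x ≡ 27971 (mod 33592).
Verify against each original: 27971 mod 13 = 8, 27971 mod 8 = 3, 27971 mod 17 = 6, 27971 mod 19 = 3.

x ≡ 27971 (mod 33592).


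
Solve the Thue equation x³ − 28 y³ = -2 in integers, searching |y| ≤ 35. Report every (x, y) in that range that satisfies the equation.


The equation is x³ - 28y³ = -2. For fixed y, x³ = 28·y³ − 2, so a solution requires the RHS to be a perfect cube.
Strategy: iterate y from -35 to 35, compute RHS = 28·y³ − 2, and check whether it is a (positive or negative) perfect cube.
Check small values of y:
  y = 0: RHS = -2 is not a perfect cube.
  y = 1: RHS = 26 is not a perfect cube.
  y = -1: RHS = -30 is not a perfect cube.
  y = 2: RHS = 222 is not a perfect cube.
  y = -2: RHS = -226 is not a perfect cube.
  y = 3: RHS = 754 is not a perfect cube.
  y = -3: RHS = -758 is not a perfect cube.
Continuing the search up to |y| = 35 finds no solutions either.
No (x, y) in the scanned range satisfies the equation.

No integer solutions with |y| ≤ 35.


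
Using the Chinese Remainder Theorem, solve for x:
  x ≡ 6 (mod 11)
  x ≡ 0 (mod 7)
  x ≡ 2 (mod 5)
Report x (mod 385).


Moduli 11, 7, 5 are pairwise coprime; by CRT there is a unique solution modulo M = 11 · 7 · 5 = 385.
Solve pairwise, accumulating the modulus:
  Start with x ≡ 6 (mod 11).
  Combine with x ≡ 0 (mod 7): since gcd(11, 7) = 1, we get a unique residue mod 77.
    Write x = 6 + 11·t and substitute into x ≡ 0 (mod 7): 11·t ≡ 0 − 6 = -6 (mod 7).
    Reduce coefficients mod 7: 4·t ≡ 1 (mod 7).
    The inverse of 4 mod 7 is 2 (since 4·2 = 8 = 1·7 + 1), so t ≡ 2·1 = 2 ≡ 2 (mod 7).
    Then x = 6 + 11·2 = 28, valid modulo lcm(11, 7) = 77: x ≡ 28 (mod 77).
  Combine with x ≡ 2 (mod 5): since gcd(77, 5) = 1, we get a unique residue mod 385.
    Write x = 28 + 77·t and substitute into x ≡ 2 (mod 5): 77·t ≡ 2 − 28 = -26 (mod 5).
    Reduce coefficients mod 5: 2·t ≡ 4 (mod 5).
    The inverse of 2 mod 5 is 3 (since 2·3 = 6 = 1·5 + 1), so t ≡ 3·4 = 12 ≡ 2 (mod 5).
    Then x = 28 + 77·2 = 182, valid modulo lcm(77, 5) = 385: x ≡ 182 (mod 385).
Verify: 182 mod 11 = 6 ✓, 182 mod 7 = 0 ✓, 182 mod 5 = 2 ✓.

x ≡ 182 (mod 385).


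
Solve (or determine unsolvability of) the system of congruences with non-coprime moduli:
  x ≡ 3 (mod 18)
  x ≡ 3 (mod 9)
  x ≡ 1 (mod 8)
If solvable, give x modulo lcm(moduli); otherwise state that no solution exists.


Moduli 18, 9, 8 are not pairwise coprime, so CRT works modulo lcm(m_i) when all pairwise compatibility conditions hold.
Pairwise compatibility: gcd(m_i, m_j) must divide a_i - a_j for every pair.
Merge one congruence at a time:
  Start: x ≡ 3 (mod 18).
  Combine with x ≡ 3 (mod 9): gcd(18, 9) = 9; 3 - 3 = 0, which IS divisible by 9, so compatible.
    Write x = 3 + 18·t and substitute into x ≡ 3 (mod 9): 18·t ≡ 3 − 3 = 0 (mod 9).
    Divide the congruence (and modulus) by g = 9: 2·t ≡ 0 (mod 1).
    Modulo 1 every t works; take t = 0.
    Then x = 3 + 18·0 = 3, valid modulo lcm(18, 9) = 18: x ≡ 3 (mod 18).
  Combine with x ≡ 1 (mod 8): gcd(18, 8) = 2; 1 - 3 = -2, which IS divisible by 2, so compatible.
    Write x = 3 + 18·t and substitute into x ≡ 1 (mod 8): 18·t ≡ 1 − 3 = -2 (mod 8).
    Divide the congruence (and modulus) by g = 2: 9·t ≡ -1 (mod 4).
    Reduce coefficients mod 4: 1·t ≡ 3 (mod 4).
    So t ≡ 3 (mod 4).
    Then x = 3 + 18·3 = 57, valid modulo lcm(18, 8) = 72: x ≡ 57 (mod 72).
Verify: 57 mod 18 = 3, 57 mod 9 = 3, 57 mod 8 = 1.

x ≡ 57 (mod 72).


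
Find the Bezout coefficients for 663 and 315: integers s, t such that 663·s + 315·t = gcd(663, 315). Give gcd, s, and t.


Euclidean algorithm on (663, 315) — divide until remainder is 0:
  663 = 2 · 315 + 33
  315 = 9 · 33 + 18
  33 = 1 · 18 + 15
  18 = 1 · 15 + 3
  15 = 5 · 3 + 0
gcd(663, 315) = 3.
Track Bezout coefficients alongside the remainders: start with r₀ = 663 = a·1 + b·0 (s = 1, t = 0) and r₁ = 315 = a·0 + b·1 (s = 0, t = 1); each new remainder r_{k+1} = r_{k-1} − q_k·r_k inherits s_{k+1} = s_{k-1} − q_k·s_k, t_{k+1} = t_{k-1} − q_k·t_k, so r_k = a·s_k + b·t_k at every step:
  q = 2: r = 33, s = 1 − 2·0 = 1, t = 0 − 2·1 = -2  (check: 663·1 + 315·(-2) = 33)
  q = 9: r = 18, s = 0 − 9·1 = -9, t = 1 − 9·(-2) = 19  (check: 663·(-9) + 315·19 = 18)
  q = 1: r = 15, s = 1 − 1·(-9) = 10, t = -2 − 1·19 = -21  (check: 663·10 + 315·(-21) = 15)
  q = 1: r = 3, s = -9 − 1·10 = -19, t = 19 − 1·(-21) = 40  (check: 663·(-19) + 315·40 = 3)
The row with r = 3 (the gcd) gives the Bezout coefficients s = -19, t = 40.
Result: 663 · (-19) + 315 · (40) = 3.

gcd(663, 315) = 3; s = -19, t = 40 (check: 663·(-19) + 315·40 = 3).


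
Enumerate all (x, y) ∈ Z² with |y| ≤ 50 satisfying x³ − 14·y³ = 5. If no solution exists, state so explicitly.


The equation is x³ - 14y³ = 5. For fixed y, x³ = 14·y³ + 5, so a solution requires the RHS to be a perfect cube.
Strategy: iterate y from -50 to 50, compute RHS = 14·y³ + 5, and check whether it is a (positive or negative) perfect cube.
Check small values of y:
  y = 0: RHS = 5 is not a perfect cube.
  y = 1: RHS = 19 is not a perfect cube.
  y = -1: RHS = -9 is not a perfect cube.
  y = 2: RHS = 117 is not a perfect cube.
  y = -2: RHS = -107 is not a perfect cube.
  y = 3: RHS = 383 is not a perfect cube.
  y = -3: RHS = -373 is not a perfect cube.
Continuing the search up to |y| = 50 finds no solutions either.
No (x, y) in the scanned range satisfies the equation.

No integer solutions with |y| ≤ 50.


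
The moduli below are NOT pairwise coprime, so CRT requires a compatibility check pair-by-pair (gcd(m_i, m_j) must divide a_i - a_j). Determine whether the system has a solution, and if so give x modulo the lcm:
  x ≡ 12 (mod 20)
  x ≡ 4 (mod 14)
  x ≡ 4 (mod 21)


Moduli 20, 14, 21 are not pairwise coprime, so CRT works modulo lcm(m_i) when all pairwise compatibility conditions hold.
Pairwise compatibility: gcd(m_i, m_j) must divide a_i - a_j for every pair.
Merge one congruence at a time:
  Start: x ≡ 12 (mod 20).
  Combine with x ≡ 4 (mod 14): gcd(20, 14) = 2; 4 - 12 = -8, which IS divisible by 2, so compatible.
    Write x = 12 + 20·t and substitute into x ≡ 4 (mod 14): 20·t ≡ 4 − 12 = -8 (mod 14).
    Divide the congruence (and modulus) by g = 2: 10·t ≡ -4 (mod 7).
    Reduce coefficients mod 7: 3·t ≡ 3 (mod 7).
    The inverse of 3 mod 7 is 5 (since 3·5 = 15 = 2·7 + 1), so t ≡ 5·3 = 15 ≡ 1 (mod 7).
    Then x = 12 + 20·1 = 32, valid modulo lcm(20, 14) = 140: x ≡ 32 (mod 140).
  Combine with x ≡ 4 (mod 21): gcd(140, 21) = 7; 4 - 32 = -28, which IS divisible by 7, so compatible.
    Write x = 32 + 140·t and substitute into x ≡ 4 (mod 21): 140·t ≡ 4 − 32 = -28 (mod 21).
    Divide the congruence (and modulus) by g = 7: 20·t ≡ -4 (mod 3).
    Reduce coefficients mod 3: 2·t ≡ 2 (mod 3).
    The inverse of 2 mod 3 is 2 (since 2·2 = 4 = 1·3 + 1), so t ≡ 2·2 = 4 ≡ 1 (mod 3).
    Then x = 32 + 140·1 = 172, valid modulo lcm(140, 21) = 420: x ≡ 172 (mod 420).
Verify: 172 mod 20 = 12, 172 mod 14 = 4, 172 mod 21 = 4.

x ≡ 172 (mod 420).


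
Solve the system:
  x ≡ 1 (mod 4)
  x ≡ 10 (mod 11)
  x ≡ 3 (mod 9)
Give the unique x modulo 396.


Moduli 4, 11, 9 are pairwise coprime; by CRT there is a unique solution modulo M = 4 · 11 · 9 = 396.
Solve pairwise, accumulating the modulus:
  Start with x ≡ 1 (mod 4).
  Combine with x ≡ 10 (mod 11): since gcd(4, 11) = 1, we get a unique residue mod 44.
    Write x = 1 + 4·t and substitute into x ≡ 10 (mod 11): 4·t ≡ 10 − 1 = 9 (mod 11).
    The inverse of 4 mod 11 is 3 (since 4·3 = 12 = 1·11 + 1), so t ≡ 3·9 = 27 ≡ 5 (mod 11).
    Then x = 1 + 4·5 = 21, valid modulo lcm(4, 11) = 44: x ≡ 21 (mod 44).
  Combine with x ≡ 3 (mod 9): since gcd(44, 9) = 1, we get a unique residue mod 396.
    Write x = 21 + 44·t and substitute into x ≡ 3 (mod 9): 44·t ≡ 3 − 21 = -18 (mod 9).
    Reduce coefficients mod 9: 8·t ≡ 0 (mod 9).
    The inverse of 8 mod 9 is 8 (since 8·8 = 64 = 7·9 + 1), so t ≡ 8·0 = 0 ≡ 0 (mod 9).
    Then x = 21 + 44·0 = 21, valid modulo lcm(44, 9) = 396: x ≡ 21 (mod 396).
Verify: 21 mod 4 = 1 ✓, 21 mod 11 = 10 ✓, 21 mod 9 = 3 ✓.

x ≡ 21 (mod 396).


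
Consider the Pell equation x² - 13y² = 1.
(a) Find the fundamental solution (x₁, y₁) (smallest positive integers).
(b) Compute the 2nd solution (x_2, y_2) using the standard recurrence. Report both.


Step 1: Find the fundamental solution (x₁, y₁) of x² - 13y² = 1.
  Expand √13 as a continued fraction. a₀ = ⌊√13⌋ = 3; iterate m_{k+1} = d_k·a_k − m_k, d_{k+1} = (13 − m_{k+1}²)/d_k, a_{k+1} = ⌊(a₀ + m_{k+1})/d_{k+1}⌋ (starting m₀ = 0, d₀ = 1), with convergents p_k = a_k·p_{k-1} + p_{k-2}, q_k = a_k·q_{k-1} + q_{k-2} (p₋₁ = 1, q₋₁ = 0):
  k = 0: a₀ = 3; p₀/q₀ = 3/1; p₀² − 13·q₀² = 9 − 13 = -4.
  k = 1: m = 3, d = 4, a = ⌊(3 + 3)/4⌋ = 1; p/q = (1·3 + 1)/(1·1 + 0) = 4/1; p² − 13·q² = 16 − 13 = 3.
  k = 2: m = 1, d = 3, a = ⌊(3 + 1)/3⌋ = 1; p/q = (1·4 + 3)/(1·1 + 1) = 7/2; p² − 13·q² = 49 − 52 = -3.
  k = 3: m = 2, d = 3, a = ⌊(3 + 2)/3⌋ = 1; p/q = (1·7 + 4)/(1·2 + 1) = 11/3; p² − 13·q² = 121 − 117 = 4.
  k = 4: m = 1, d = 4, a = ⌊(3 + 1)/4⌋ = 1; p/q = (1·11 + 7)/(1·3 + 2) = 18/5; p² − 13·q² = 324 − 325 = -1.
  k = 5: m = 3, d = 1, a = ⌊(3 + 3)/1⌋ = 6; p/q = (6·18 + 11)/(6·5 + 3) = 119/33; p² − 13·q² = 14161 − 14157 = 4.
  k = 6: m = 3, d = 4, a = ⌊(3 + 3)/4⌋ = 1; p/q = (1·119 + 18)/(1·33 + 5) = 137/38; p² − 13·q² = 18769 − 18772 = -3.
  k = 7: m = 1, d = 3, a = ⌊(3 + 1)/3⌋ = 1; p/q = (1·137 + 119)/(1·38 + 33) = 256/71; p² − 13·q² = 65536 − 65533 = 3.
  k = 8: m = 2, d = 3, a = ⌊(3 + 2)/3⌋ = 1; p/q = (1·256 + 137)/(1·71 + 38) = 393/109; p² − 13·q² = 154449 − 154453 = -4.
  k = 9: m = 1, d = 4, a = ⌊(3 + 1)/4⌋ = 1; p/q = (1·393 + 256)/(1·109 + 71) = 649/180; p² − 13·q² = 421201 − 421200 = 1.
  The first convergent with p² − 13·q² = 1 gives the fundamental solution (x₁, y₁) = (649, 180).
Step 2: Apply the recurrence (x_{n+1}, y_{n+1}) = (x₁x_n + 13y₁y_n, x₁y_n + y₁x_n) repeatedly.
  From (x_1, y_1) = (649, 180): x_2 = 649·649 + 13·180·180 = 842401; y_2 = 649·180 + 180·649 = 233640.
Step 3: Verify x_2² - 13·y_2² = 709639444801 - 709639444800 = 1 (should be 1). ✓

(x_1, y_1) = (649, 180); (x_2, y_2) = (842401, 233640).


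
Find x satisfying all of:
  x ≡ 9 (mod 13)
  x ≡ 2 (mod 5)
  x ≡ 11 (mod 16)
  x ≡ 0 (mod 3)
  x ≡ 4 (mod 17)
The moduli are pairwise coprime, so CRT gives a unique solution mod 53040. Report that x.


Product of moduli M = 13 · 5 · 16 · 3 · 17 = 53040.
Merge one congruence at a time:
  Start: x ≡ 9 (mod 13).
  Combine with x ≡ 2 (mod 5); new modulus lcm = 65.
    Write x = 9 + 13·t and substitute into x ≡ 2 (mod 5): 13·t ≡ 2 − 9 = -7 (mod 5).
    Reduce coefficients mod 5: 3·t ≡ 3 (mod 5).
    The inverse of 3 mod 5 is 2 (since 3·2 = 6 = 1·5 + 1), so t ≡ 2·3 = 6 ≡ 1 (mod 5).
    Then x = 9 + 13·1 = 22, valid modulo lcm(13, 5) = 65: x ≡ 22 (mod 65).
  Combine with x ≡ 11 (mod 16); new modulus lcm = 1040.
    Write x = 22 + 65·t and substitute into x ≡ 11 (mod 16): 65·t ≡ 11 − 22 = -11 (mod 16).
    Reduce coefficients mod 16: 1·t ≡ 5 (mod 16).
    So t ≡ 5 (mod 16).
    Then x = 22 + 65·5 = 347, valid modulo lcm(65, 16) = 1040: x ≡ 347 (mod 1040).
  Combine with x ≡ 0 (mod 3); new modulus lcm = 3120.
    Write x = 347 + 1040·t and substitute into x ≡ 0 (mod 3): 1040·t ≡ 0 − 347 = -347 (mod 3).
    Reduce coefficients mod 3: 2·t ≡ 1 (mod 3).
    The inverse of 2 mod 3 is 2 (since 2·2 = 4 = 1·3 + 1), so t ≡ 2·1 = 2 ≡ 2 (mod 3).
    Then x = 347 + 1040·2 = 2427, valid modulo lcm(1040, 3) = 3120: x ≡ 2427 (mod 3120).
  Combine with x ≡ 4 (mod 17); new modulus lcm = 53040.
    Write x = 2427 + 3120·t and substitute into x ≡ 4 (mod 17): 3120·t ≡ 4 − 2427 = -2423 (mod 17).
    Reduce coefficients mod 17: 9·t ≡ 8 (mod 17).
    The inverse of 9 mod 17 is 2 (since 9·2 = 18 = 1·17 + 1), so t ≡ 2·8 = 16 ≡ 16 (mod 17).
    Then x = 2427 + 3120·16 = 52347, valid modulo lcm(3120, 17) = 53040: x ≡ 52347 (mod 53040).
Verify against each original: 52347 mod 13 = 9, 52347 mod 5 = 2, 52347 mod 16 = 11, 52347 mod 3 = 0, 52347 mod 17 = 4.

x ≡ 52347 (mod 53040).


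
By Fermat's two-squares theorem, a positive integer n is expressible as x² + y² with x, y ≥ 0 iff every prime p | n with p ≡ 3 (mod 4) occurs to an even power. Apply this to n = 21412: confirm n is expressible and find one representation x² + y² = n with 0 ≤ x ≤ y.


Step 1: Factor n = 21412 = 2^2 · 53 · 101.
Step 2: Check the mod-4 condition on each prime factor: 2 = 2 (special); 53 ≡ 1 (mod 4), exponent 1; 101 ≡ 1 (mod 4), exponent 1.
All primes ≡ 3 (mod 4) appear to even exponent (or don't appear), so by the two-squares theorem n IS expressible as a sum of two squares.
Step 3: Build a representation. Group n = k² · m with k = 2 and m = 53 · 101 = 5353 (a product of primes ≡ 1 (mod 4)); a representation of m scales to one of n via (k·x)² + (k·y)² = k²(x² + y²). Each prime p ≡ 1 (mod 4) is itself a sum of two squares; find a² by testing p − a² for a perfect square:
  53: 53 − 1² = 52, 53 − 2² = 49 = 7² ⇒ 53 = 2² + 7².
  101: 101 − 1² = 100 = 10² ⇒ 101 = 1² + 10².
  Combine using the Brahmagupta–Fibonacci identity (a² + b²)(c² + d²) = (ac − bd)² + (ad + bc)² = (ac + bd)² + (ad − bc)²:
  53 · 101 = 5353: from (2² + 7²)(1² + 10²), take (2·1 − 7·10, 2·10 + 7·1) = (2 − 70, 20 + 7) = (-68, 27); dropping signs (only squares matter) gives (68, 27); check 68² + 27² = 4624 + 729 = 5353 ✓.
  Scale by k = 2: (2·68, 2·27) = (136, 54).
Step 4: Order so x ≤ y and verify: 54² + 136² = 2916 + 18496 = 21412 = n. ✓

n = 21412 = 54² + 136² (one valid representation with x ≤ y).


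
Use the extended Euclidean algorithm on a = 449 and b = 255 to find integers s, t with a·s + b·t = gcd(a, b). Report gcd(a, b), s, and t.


Euclidean algorithm on (449, 255) — divide until remainder is 0:
  449 = 1 · 255 + 194
  255 = 1 · 194 + 61
  194 = 3 · 61 + 11
  61 = 5 · 11 + 6
  11 = 1 · 6 + 5
  6 = 1 · 5 + 1
  5 = 5 · 1 + 0
gcd(449, 255) = 1.
Track Bezout coefficients alongside the remainders: start with r₀ = 449 = a·1 + b·0 (s = 1, t = 0) and r₁ = 255 = a·0 + b·1 (s = 0, t = 1); each new remainder r_{k+1} = r_{k-1} − q_k·r_k inherits s_{k+1} = s_{k-1} − q_k·s_k, t_{k+1} = t_{k-1} − q_k·t_k, so r_k = a·s_k + b·t_k at every step:
  q = 1: r = 194, s = 1 − 1·0 = 1, t = 0 − 1·1 = -1  (check: 449·1 + 255·(-1) = 194)
  q = 1: r = 61, s = 0 − 1·1 = -1, t = 1 − 1·(-1) = 2  (check: 449·(-1) + 255·2 = 61)
  q = 3: r = 11, s = 1 − 3·(-1) = 4, t = -1 − 3·2 = -7  (check: 449·4 + 255·(-7) = 11)
  q = 5: r = 6, s = -1 − 5·4 = -21, t = 2 − 5·(-7) = 37  (check: 449·(-21) + 255·37 = 6)
  q = 1: r = 5, s = 4 − 1·(-21) = 25, t = -7 − 1·37 = -44  (check: 449·25 + 255·(-44) = 5)
  q = 1: r = 1, s = -21 − 1·25 = -46, t = 37 − 1·(-44) = 81  (check: 449·(-46) + 255·81 = 1)
The row with r = 1 (the gcd) gives the Bezout coefficients s = -46, t = 81.
Result: 449 · (-46) + 255 · (81) = 1.

gcd(449, 255) = 1; s = -46, t = 81 (check: 449·(-46) + 255·81 = 1).


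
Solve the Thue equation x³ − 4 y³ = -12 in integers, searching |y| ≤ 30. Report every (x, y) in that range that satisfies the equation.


The equation is x³ - 4y³ = -12. For fixed y, x³ = 4·y³ − 12, so a solution requires the RHS to be a perfect cube.
Strategy: iterate y from -30 to 30, compute RHS = 4·y³ − 12, and check whether it is a (positive or negative) perfect cube.
Check small values of y:
  y = 0: RHS = -12 is not a perfect cube.
  y = 1: RHS = -8 = (-2)³ ⇒ x = -2 works.
  y = -1: RHS = -16 is not a perfect cube.
  y = 2: RHS = 20 is not a perfect cube.
  y = -2: RHS = -44 is not a perfect cube.
  y = 3: RHS = 96 is not a perfect cube.
  y = -3: RHS = -120 is not a perfect cube.
Continuing, at y = -5: RHS = -512 = (-8)³ ⇒ x = -8 works.
Searching the remaining y in |y| ≤ 30 finds no further solutions.
Collected solutions: (-2, 1), (-8, -5).

Solutions (with |y| ≤ 30): (-2, 1), (-8, -5).


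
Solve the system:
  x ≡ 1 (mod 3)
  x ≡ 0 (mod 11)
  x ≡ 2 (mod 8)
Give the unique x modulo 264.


Moduli 3, 11, 8 are pairwise coprime; by CRT there is a unique solution modulo M = 3 · 11 · 8 = 264.
Solve pairwise, accumulating the modulus:
  Start with x ≡ 1 (mod 3).
  Combine with x ≡ 0 (mod 11): since gcd(3, 11) = 1, we get a unique residue mod 33.
    Write x = 1 + 3·t and substitute into x ≡ 0 (mod 11): 3·t ≡ 0 − 1 = -1 (mod 11).
    Reduce coefficients mod 11: 3·t ≡ 10 (mod 11).
    The inverse of 3 mod 11 is 4 (since 3·4 = 12 = 1·11 + 1), so t ≡ 4·10 = 40 ≡ 7 (mod 11).
    Then x = 1 + 3·7 = 22, valid modulo lcm(3, 11) = 33: x ≡ 22 (mod 33).
  Combine with x ≡ 2 (mod 8): since gcd(33, 8) = 1, we get a unique residue mod 264.
    Write x = 22 + 33·t and substitute into x ≡ 2 (mod 8): 33·t ≡ 2 − 22 = -20 (mod 8).
    Reduce coefficients mod 8: 1·t ≡ 4 (mod 8).
    So t ≡ 4 (mod 8).
    Then x = 22 + 33·4 = 154, valid modulo lcm(33, 8) = 264: x ≡ 154 (mod 264).
Verify: 154 mod 3 = 1 ✓, 154 mod 11 = 0 ✓, 154 mod 8 = 2 ✓.

x ≡ 154 (mod 264).


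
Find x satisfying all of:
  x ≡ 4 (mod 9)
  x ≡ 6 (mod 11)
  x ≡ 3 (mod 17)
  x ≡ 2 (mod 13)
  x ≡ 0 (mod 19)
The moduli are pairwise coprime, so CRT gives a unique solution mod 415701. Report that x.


Product of moduli M = 9 · 11 · 17 · 13 · 19 = 415701.
Merge one congruence at a time:
  Start: x ≡ 4 (mod 9).
  Combine with x ≡ 6 (mod 11); new modulus lcm = 99.
    Write x = 4 + 9·t and substitute into x ≡ 6 (mod 11): 9·t ≡ 6 − 4 = 2 (mod 11).
    The inverse of 9 mod 11 is 5 (since 9·5 = 45 = 4·11 + 1), so t ≡ 5·2 = 10 ≡ 10 (mod 11).
    Then x = 4 + 9·10 = 94, valid modulo lcm(9, 11) = 99: x ≡ 94 (mod 99).
  Combine with x ≡ 3 (mod 17); new modulus lcm = 1683.
    Write x = 94 + 99·t and substitute into x ≡ 3 (mod 17): 99·t ≡ 3 − 94 = -91 (mod 17).
    Reduce coefficients mod 17: 14·t ≡ 11 (mod 17).
    The inverse of 14 mod 17 is 11 (since 14·11 = 154 = 9·17 + 1), so t ≡ 11·11 = 121 ≡ 2 (mod 17).
    Then x = 94 + 99·2 = 292, valid modulo lcm(99, 17) = 1683: x ≡ 292 (mod 1683).
  Combine with x ≡ 2 (mod 13); new modulus lcm = 21879.
    Write x = 292 + 1683·t and substitute into x ≡ 2 (mod 13): 1683·t ≡ 2 − 292 = -290 (mod 13).
    Reduce coefficients mod 13: 6·t ≡ 9 (mod 13).
    The inverse of 6 mod 13 is 11 (since 6·11 = 66 = 5·13 + 1), so t ≡ 11·9 = 99 ≡ 8 (mod 13).
    Then x = 292 + 1683·8 = 13756, valid modulo lcm(1683, 13) = 21879: x ≡ 13756 (mod 21879).
  Combine with x ≡ 0 (mod 19); new modulus lcm = 415701.
    Write x = 13756 + 21879·t and substitute into x ≡ 0 (mod 19): 21879·t ≡ 0 − 13756 = -13756 (mod 19).
    Reduce coefficients mod 19: 10·t ≡ 0 (mod 19).
    The inverse of 10 mod 19 is 2 (since 10·2 = 20 = 1·19 + 1), so t ≡ 2·0 = 0 ≡ 0 (mod 19).
    Then x = 13756 + 21879·0 = 13756, valid modulo lcm(21879, 19) = 415701: x ≡ 13756 (mod 415701).
Verify against each original: 13756 mod 9 = 4, 13756 mod 11 = 6, 13756 mod 17 = 3, 13756 mod 13 = 2, 13756 mod 19 = 0.

x ≡ 13756 (mod 415701).


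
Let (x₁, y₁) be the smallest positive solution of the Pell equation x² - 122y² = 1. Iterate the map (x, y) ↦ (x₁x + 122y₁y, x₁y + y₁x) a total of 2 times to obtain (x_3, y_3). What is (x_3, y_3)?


Step 1: Find the fundamental solution (x₁, y₁) of x² - 122y² = 1.
  Expand √122 as a continued fraction. a₀ = ⌊√122⌋ = 11; iterate m_{k+1} = d_k·a_k − m_k, d_{k+1} = (122 − m_{k+1}²)/d_k, a_{k+1} = ⌊(a₀ + m_{k+1})/d_{k+1}⌋ (starting m₀ = 0, d₀ = 1), with convergents p_k = a_k·p_{k-1} + p_{k-2}, q_k = a_k·q_{k-1} + q_{k-2} (p₋₁ = 1, q₋₁ = 0):
  k = 0: a₀ = 11; p₀/q₀ = 11/1; p₀² − 122·q₀² = 121 − 122 = -1.
  k = 1: m = 11, d = 1, a = ⌊(11 + 11)/1⌋ = 22; p/q = (22·11 + 1)/(22·1 + 0) = 243/22; p² − 122·q² = 59049 − 59048 = 1.
  The first convergent with p² − 122·q² = 1 gives the fundamental solution (x₁, y₁) = (243, 22).
Step 2: Apply the recurrence (x_{n+1}, y_{n+1}) = (x₁x_n + 122y₁y_n, x₁y_n + y₁x_n) repeatedly.
  From (x_1, y_1) = (243, 22): x_2 = 243·243 + 122·22·22 = 118097; y_2 = 243·22 + 22·243 = 10692.
  From (x_2, y_2) = (118097, 10692): x_3 = 243·118097 + 122·22·10692 = 57394899; y_3 = 243·10692 + 22·118097 = 5196290.
Step 3: Verify x_3² - 122·y_3² = 3294174431220201 - 3294174431220200 = 1 (should be 1). ✓

(x_1, y_1) = (243, 22); (x_3, y_3) = (57394899, 5196290).


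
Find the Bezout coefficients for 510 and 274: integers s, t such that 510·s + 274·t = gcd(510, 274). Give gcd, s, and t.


Euclidean algorithm on (510, 274) — divide until remainder is 0:
  510 = 1 · 274 + 236
  274 = 1 · 236 + 38
  236 = 6 · 38 + 8
  38 = 4 · 8 + 6
  8 = 1 · 6 + 2
  6 = 3 · 2 + 0
gcd(510, 274) = 2.
Track Bezout coefficients alongside the remainders: start with r₀ = 510 = a·1 + b·0 (s = 1, t = 0) and r₁ = 274 = a·0 + b·1 (s = 0, t = 1); each new remainder r_{k+1} = r_{k-1} − q_k·r_k inherits s_{k+1} = s_{k-1} − q_k·s_k, t_{k+1} = t_{k-1} − q_k·t_k, so r_k = a·s_k + b·t_k at every step:
  q = 1: r = 236, s = 1 − 1·0 = 1, t = 0 − 1·1 = -1  (check: 510·1 + 274·(-1) = 236)
  q = 1: r = 38, s = 0 − 1·1 = -1, t = 1 − 1·(-1) = 2  (check: 510·(-1) + 274·2 = 38)
  q = 6: r = 8, s = 1 − 6·(-1) = 7, t = -1 − 6·2 = -13  (check: 510·7 + 274·(-13) = 8)
  q = 4: r = 6, s = -1 − 4·7 = -29, t = 2 − 4·(-13) = 54  (check: 510·(-29) + 274·54 = 6)
  q = 1: r = 2, s = 7 − 1·(-29) = 36, t = -13 − 1·54 = -67  (check: 510·36 + 274·(-67) = 2)
The row with r = 2 (the gcd) gives the Bezout coefficients s = 36, t = -67.
Result: 510 · (36) + 274 · (-67) = 2.

gcd(510, 274) = 2; s = 36, t = -67 (check: 510·36 + 274·(-67) = 2).


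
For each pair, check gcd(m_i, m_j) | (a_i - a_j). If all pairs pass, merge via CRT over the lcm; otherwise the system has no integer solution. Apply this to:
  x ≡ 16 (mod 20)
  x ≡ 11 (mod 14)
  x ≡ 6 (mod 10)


Moduli 20, 14, 10 are not pairwise coprime, so CRT works modulo lcm(m_i) when all pairwise compatibility conditions hold.
Pairwise compatibility: gcd(m_i, m_j) must divide a_i - a_j for every pair.
Merge one congruence at a time:
  Start: x ≡ 16 (mod 20).
  Combine with x ≡ 11 (mod 14): gcd(20, 14) = 2, and 11 - 16 = -5 is NOT divisible by 2.
    ⇒ system is inconsistent (no integer solution).

No solution (the system is inconsistent).


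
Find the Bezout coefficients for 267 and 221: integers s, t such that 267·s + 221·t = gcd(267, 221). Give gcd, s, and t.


Euclidean algorithm on (267, 221) — divide until remainder is 0:
  267 = 1 · 221 + 46
  221 = 4 · 46 + 37
  46 = 1 · 37 + 9
  37 = 4 · 9 + 1
  9 = 9 · 1 + 0
gcd(267, 221) = 1.
Track Bezout coefficients alongside the remainders: start with r₀ = 267 = a·1 + b·0 (s = 1, t = 0) and r₁ = 221 = a·0 + b·1 (s = 0, t = 1); each new remainder r_{k+1} = r_{k-1} − q_k·r_k inherits s_{k+1} = s_{k-1} − q_k·s_k, t_{k+1} = t_{k-1} − q_k·t_k, so r_k = a·s_k + b·t_k at every step:
  q = 1: r = 46, s = 1 − 1·0 = 1, t = 0 − 1·1 = -1  (check: 267·1 + 221·(-1) = 46)
  q = 4: r = 37, s = 0 − 4·1 = -4, t = 1 − 4·(-1) = 5  (check: 267·(-4) + 221·5 = 37)
  q = 1: r = 9, s = 1 − 1·(-4) = 5, t = -1 − 1·5 = -6  (check: 267·5 + 221·(-6) = 9)
  q = 4: r = 1, s = -4 − 4·5 = -24, t = 5 − 4·(-6) = 29  (check: 267·(-24) + 221·29 = 1)
The row with r = 1 (the gcd) gives the Bezout coefficients s = -24, t = 29.
Result: 267 · (-24) + 221 · (29) = 1.

gcd(267, 221) = 1; s = -24, t = 29 (check: 267·(-24) + 221·29 = 1).


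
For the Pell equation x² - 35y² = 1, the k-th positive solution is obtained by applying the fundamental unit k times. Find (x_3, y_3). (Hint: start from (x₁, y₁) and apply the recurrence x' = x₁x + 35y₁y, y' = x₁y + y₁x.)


Step 1: Find the fundamental solution (x₁, y₁) of x² - 35y² = 1.
  Expand √35 as a continued fraction. a₀ = ⌊√35⌋ = 5; iterate m_{k+1} = d_k·a_k − m_k, d_{k+1} = (35 − m_{k+1}²)/d_k, a_{k+1} = ⌊(a₀ + m_{k+1})/d_{k+1}⌋ (starting m₀ = 0, d₀ = 1), with convergents p_k = a_k·p_{k-1} + p_{k-2}, q_k = a_k·q_{k-1} + q_{k-2} (p₋₁ = 1, q₋₁ = 0):
  k = 0: a₀ = 5; p₀/q₀ = 5/1; p₀² − 35·q₀² = 25 − 35 = -10.
  k = 1: m = 5, d = 10, a = ⌊(5 + 5)/10⌋ = 1; p/q = (1·5 + 1)/(1·1 + 0) = 6/1; p² − 35·q² = 36 − 35 = 1.
  The first convergent with p² − 35·q² = 1 gives the fundamental solution (x₁, y₁) = (6, 1).
Step 2: Apply the recurrence (x_{n+1}, y_{n+1}) = (x₁x_n + 35y₁y_n, x₁y_n + y₁x_n) repeatedly.
  From (x_1, y_1) = (6, 1): x_2 = 6·6 + 35·1·1 = 71; y_2 = 6·1 + 1·6 = 12.
  From (x_2, y_2) = (71, 12): x_3 = 6·71 + 35·1·12 = 846; y_3 = 6·12 + 1·71 = 143.
Step 3: Verify x_3² - 35·y_3² = 715716 - 715715 = 1 (should be 1). ✓

(x_1, y_1) = (6, 1); (x_3, y_3) = (846, 143).


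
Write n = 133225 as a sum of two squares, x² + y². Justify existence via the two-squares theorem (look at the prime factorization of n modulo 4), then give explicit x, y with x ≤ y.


Step 1: Factor n = 133225 = 5^2 · 73^2.
Step 2: Check the mod-4 condition on each prime factor: 5 ≡ 1 (mod 4), exponent 2; 73 ≡ 1 (mod 4), exponent 2.
All primes ≡ 3 (mod 4) appear to even exponent (or don't appear), so by the two-squares theorem n IS expressible as a sum of two squares.
Step 3: Build a representation. Group n = k² · m with k = 5 and m = 73 · 73 = 5329 (a product of primes ≡ 1 (mod 4)); a representation of m scales to one of n via (k·x)² + (k·y)² = k²(x² + y²). Each prime p ≡ 1 (mod 4) is itself a sum of two squares; find a² by testing p − a² for a perfect square:
  73: 73 − 1² = 72, 73 − 2² = 69, 73 − 3² = 64 = 8² ⇒ 73 = 3² + 8².
  Combine using the Brahmagupta–Fibonacci identity (a² + b²)(c² + d²) = (ac − bd)² + (ad + bc)² = (ac + bd)² + (ad − bc)²:
  73 · 73 = 5329: from (3² + 8²)(3² + 8²), take (3·3 − 8·8, 3·8 + 8·3) = (9 − 64, 24 + 24) = (-55, 48); dropping signs (only squares matter) gives (55, 48); check 55² + 48² = 3025 + 2304 = 5329 ✓.
  Scale by k = 5: (5·55, 5·48) = (275, 240).
Step 4: Order so x ≤ y and verify: 240² + 275² = 57600 + 75625 = 133225 = n. ✓

n = 133225 = 240² + 275² (one valid representation with x ≤ y).


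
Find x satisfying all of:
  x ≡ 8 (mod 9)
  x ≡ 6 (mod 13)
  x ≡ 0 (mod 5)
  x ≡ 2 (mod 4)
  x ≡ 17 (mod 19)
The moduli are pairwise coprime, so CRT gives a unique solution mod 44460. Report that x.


Product of moduli M = 9 · 13 · 5 · 4 · 19 = 44460.
Merge one congruence at a time:
  Start: x ≡ 8 (mod 9).
  Combine with x ≡ 6 (mod 13); new modulus lcm = 117.
    Write x = 8 + 9·t and substitute into x ≡ 6 (mod 13): 9·t ≡ 6 − 8 = -2 (mod 13).
    Reduce coefficients mod 13: 9·t ≡ 11 (mod 13).
    The inverse of 9 mod 13 is 3 (since 9·3 = 27 = 2·13 + 1), so t ≡ 3·11 = 33 ≡ 7 (mod 13).
    Then x = 8 + 9·7 = 71, valid modulo lcm(9, 13) = 117: x ≡ 71 (mod 117).
  Combine with x ≡ 0 (mod 5); new modulus lcm = 585.
    Write x = 71 + 117·t and substitute into x ≡ 0 (mod 5): 117·t ≡ 0 − 71 = -71 (mod 5).
    Reduce coefficients mod 5: 2·t ≡ 4 (mod 5).
    The inverse of 2 mod 5 is 3 (since 2·3 = 6 = 1·5 + 1), so t ≡ 3·4 = 12 ≡ 2 (mod 5).
    Then x = 71 + 117·2 = 305, valid modulo lcm(117, 5) = 585: x ≡ 305 (mod 585).
  Combine with x ≡ 2 (mod 4); new modulus lcm = 2340.
    Write x = 305 + 585·t and substitute into x ≡ 2 (mod 4): 585·t ≡ 2 − 305 = -303 (mod 4).
    Reduce coefficients mod 4: 1·t ≡ 1 (mod 4).
    So t ≡ 1 (mod 4).
    Then x = 305 + 585·1 = 890, valid modulo lcm(585, 4) = 2340: x ≡ 890 (mod 2340).
  Combine with x ≡ 17 (mod 19); new modulus lcm = 44460.
    Write x = 890 + 2340·t and substitute into x ≡ 17 (mod 19): 2340·t ≡ 17 − 890 = -873 (mod 19).
    Reduce coefficients mod 19: 3·t ≡ 1 (mod 19).
    The inverse of 3 mod 19 is 13 (since 3·13 = 39 = 2·19 + 1), so t ≡ 13·1 = 13 ≡ 13 (mod 19).
    Then x = 890 + 2340·13 = 31310, valid modulo lcm(2340, 19) = 44460: x ≡ 31310 (mod 44460).
Verify against each original: 31310 mod 9 = 8, 31310 mod 13 = 6, 31310 mod 5 = 0, 31310 mod 4 = 2, 31310 mod 19 = 17.

x ≡ 31310 (mod 44460).


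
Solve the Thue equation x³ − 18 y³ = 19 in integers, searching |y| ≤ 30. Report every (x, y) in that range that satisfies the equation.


The equation is x³ - 18y³ = 19. For fixed y, x³ = 18·y³ + 19, so a solution requires the RHS to be a perfect cube.
Strategy: iterate y from -30 to 30, compute RHS = 18·y³ + 19, and check whether it is a (positive or negative) perfect cube.
Check small values of y:
  y = 0: RHS = 19 is not a perfect cube.
  y = 1: RHS = 37 is not a perfect cube.
  y = -1: RHS = 1 = (1)³ ⇒ x = 1 works.
  y = 2: RHS = 163 is not a perfect cube.
  y = -2: RHS = -125 = (-5)³ ⇒ x = -5 works.
  y = 3: RHS = 505 is not a perfect cube.
  y = -3: RHS = -467 is not a perfect cube.
Continuing the search up to |y| = 30 finds no further solutions beyond those listed.
Collected solutions: (1, -1), (-5, -2).

Solutions (with |y| ≤ 30): (1, -1), (-5, -2).


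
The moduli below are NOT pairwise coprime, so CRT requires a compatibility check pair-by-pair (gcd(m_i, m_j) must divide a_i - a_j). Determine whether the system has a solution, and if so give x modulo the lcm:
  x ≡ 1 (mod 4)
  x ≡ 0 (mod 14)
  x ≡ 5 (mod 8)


Moduli 4, 14, 8 are not pairwise coprime, so CRT works modulo lcm(m_i) when all pairwise compatibility conditions hold.
Pairwise compatibility: gcd(m_i, m_j) must divide a_i - a_j for every pair.
Merge one congruence at a time:
  Start: x ≡ 1 (mod 4).
  Combine with x ≡ 0 (mod 14): gcd(4, 14) = 2, and 0 - 1 = -1 is NOT divisible by 2.
    ⇒ system is inconsistent (no integer solution).

No solution (the system is inconsistent).


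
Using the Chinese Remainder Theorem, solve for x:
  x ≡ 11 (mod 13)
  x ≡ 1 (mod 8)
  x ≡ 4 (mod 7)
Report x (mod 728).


Moduli 13, 8, 7 are pairwise coprime; by CRT there is a unique solution modulo M = 13 · 8 · 7 = 728.
Solve pairwise, accumulating the modulus:
  Start with x ≡ 11 (mod 13).
  Combine with x ≡ 1 (mod 8): since gcd(13, 8) = 1, we get a unique residue mod 104.
    Write x = 11 + 13·t and substitute into x ≡ 1 (mod 8): 13·t ≡ 1 − 11 = -10 (mod 8).
    Reduce coefficients mod 8: 5·t ≡ 6 (mod 8).
    The inverse of 5 mod 8 is 5 (since 5·5 = 25 = 3·8 + 1), so t ≡ 5·6 = 30 ≡ 6 (mod 8).
    Then x = 11 + 13·6 = 89, valid modulo lcm(13, 8) = 104: x ≡ 89 (mod 104).
  Combine with x ≡ 4 (mod 7): since gcd(104, 7) = 1, we get a unique residue mod 728.
    Write x = 89 + 104·t and substitute into x ≡ 4 (mod 7): 104·t ≡ 4 − 89 = -85 (mod 7).
    Reduce coefficients mod 7: 6·t ≡ 6 (mod 7).
    The inverse of 6 mod 7 is 6 (since 6·6 = 36 = 5·7 + 1), so t ≡ 6·6 = 36 ≡ 1 (mod 7).
    Then x = 89 + 104·1 = 193, valid modulo lcm(104, 7) = 728: x ≡ 193 (mod 728).
Verify: 193 mod 13 = 11 ✓, 193 mod 8 = 1 ✓, 193 mod 7 = 4 ✓.

x ≡ 193 (mod 728).


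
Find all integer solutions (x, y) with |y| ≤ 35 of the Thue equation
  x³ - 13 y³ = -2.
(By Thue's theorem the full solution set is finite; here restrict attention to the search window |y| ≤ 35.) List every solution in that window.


The equation is x³ - 13y³ = -2. For fixed y, x³ = 13·y³ − 2, so a solution requires the RHS to be a perfect cube.
Strategy: iterate y from -35 to 35, compute RHS = 13·y³ − 2, and check whether it is a (positive or negative) perfect cube.
Check small values of y:
  y = 0: RHS = -2 is not a perfect cube.
  y = 1: RHS = 11 is not a perfect cube.
  y = -1: RHS = -15 is not a perfect cube.
  y = 2: RHS = 102 is not a perfect cube.
  y = -2: RHS = -106 is not a perfect cube.
  y = 3: RHS = 349 is not a perfect cube.
  y = -3: RHS = -353 is not a perfect cube.
Continuing the search up to |y| = 35 finds no solutions either.
No (x, y) in the scanned range satisfies the equation.

No integer solutions with |y| ≤ 35.


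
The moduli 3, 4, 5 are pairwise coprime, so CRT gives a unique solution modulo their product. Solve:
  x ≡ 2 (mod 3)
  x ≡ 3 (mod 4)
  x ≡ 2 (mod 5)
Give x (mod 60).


Moduli 3, 4, 5 are pairwise coprime; by CRT there is a unique solution modulo M = 3 · 4 · 5 = 60.
Solve pairwise, accumulating the modulus:
  Start with x ≡ 2 (mod 3).
  Combine with x ≡ 3 (mod 4): since gcd(3, 4) = 1, we get a unique residue mod 12.
    Write x = 2 + 3·t and substitute into x ≡ 3 (mod 4): 3·t ≡ 3 − 2 = 1 (mod 4).
    The inverse of 3 mod 4 is 3 (since 3·3 = 9 = 2·4 + 1), so t ≡ 3·1 = 3 ≡ 3 (mod 4).
    Then x = 2 + 3·3 = 11, valid modulo lcm(3, 4) = 12: x ≡ 11 (mod 12).
  Combine with x ≡ 2 (mod 5): since gcd(12, 5) = 1, we get a unique residue mod 60.
    Write x = 11 + 12·t and substitute into x ≡ 2 (mod 5): 12·t ≡ 2 − 11 = -9 (mod 5).
    Reduce coefficients mod 5: 2·t ≡ 1 (mod 5).
    The inverse of 2 mod 5 is 3 (since 2·3 = 6 = 1·5 + 1), so t ≡ 3·1 = 3 ≡ 3 (mod 5).
    Then x = 11 + 12·3 = 47, valid modulo lcm(12, 5) = 60: x ≡ 47 (mod 60).
Verify: 47 mod 3 = 2 ✓, 47 mod 4 = 3 ✓, 47 mod 5 = 2 ✓.

x ≡ 47 (mod 60).


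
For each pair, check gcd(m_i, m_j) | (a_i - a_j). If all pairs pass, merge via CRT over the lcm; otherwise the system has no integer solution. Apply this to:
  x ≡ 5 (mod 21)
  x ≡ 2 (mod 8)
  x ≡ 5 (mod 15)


Moduli 21, 8, 15 are not pairwise coprime, so CRT works modulo lcm(m_i) when all pairwise compatibility conditions hold.
Pairwise compatibility: gcd(m_i, m_j) must divide a_i - a_j for every pair.
Merge one congruence at a time:
  Start: x ≡ 5 (mod 21).
  Combine with x ≡ 2 (mod 8): gcd(21, 8) = 1; 2 - 5 = -3, which IS divisible by 1, so compatible.
    Write x = 5 + 21·t and substitute into x ≡ 2 (mod 8): 21·t ≡ 2 − 5 = -3 (mod 8).
    Reduce coefficients mod 8: 5·t ≡ 5 (mod 8).
    The inverse of 5 mod 8 is 5 (since 5·5 = 25 = 3·8 + 1), so t ≡ 5·5 = 25 ≡ 1 (mod 8).
    Then x = 5 + 21·1 = 26, valid modulo lcm(21, 8) = 168: x ≡ 26 (mod 168).
  Combine with x ≡ 5 (mod 15): gcd(168, 15) = 3; 5 - 26 = -21, which IS divisible by 3, so compatible.
    Write x = 26 + 168·t and substitute into x ≡ 5 (mod 15): 168·t ≡ 5 − 26 = -21 (mod 15).
    Divide the congruence (and modulus) by g = 3: 56·t ≡ -7 (mod 5).
    Reduce coefficients mod 5: 1·t ≡ 3 (mod 5).
    So t ≡ 3 (mod 5).
    Then x = 26 + 168·3 = 530, valid modulo lcm(168, 15) = 840: x ≡ 530 (mod 840).
Verify: 530 mod 21 = 5, 530 mod 8 = 2, 530 mod 15 = 5.

x ≡ 530 (mod 840).
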